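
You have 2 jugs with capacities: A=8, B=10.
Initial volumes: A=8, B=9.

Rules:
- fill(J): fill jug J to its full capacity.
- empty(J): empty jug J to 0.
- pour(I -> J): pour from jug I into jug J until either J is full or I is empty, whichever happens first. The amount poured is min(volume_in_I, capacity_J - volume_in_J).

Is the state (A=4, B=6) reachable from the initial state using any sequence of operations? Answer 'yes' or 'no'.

BFS explored all 36 reachable states.
Reachable set includes: (0,0), (0,1), (0,2), (0,3), (0,4), (0,5), (0,6), (0,7), (0,8), (0,9), (0,10), (1,0) ...
Target (A=4, B=6) not in reachable set → no.

Answer: no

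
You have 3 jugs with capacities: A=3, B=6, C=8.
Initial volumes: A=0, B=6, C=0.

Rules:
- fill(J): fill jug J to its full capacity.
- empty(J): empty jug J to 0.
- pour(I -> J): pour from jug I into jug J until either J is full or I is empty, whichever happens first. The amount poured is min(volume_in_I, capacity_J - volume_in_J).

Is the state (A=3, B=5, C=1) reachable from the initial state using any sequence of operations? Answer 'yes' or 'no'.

BFS from (A=0, B=6, C=0):
  1. fill(A) -> (A=3 B=6 C=0)
  2. pour(A -> C) -> (A=0 B=6 C=3)
  3. pour(B -> C) -> (A=0 B=1 C=8)
  4. pour(C -> A) -> (A=3 B=1 C=5)
  5. empty(A) -> (A=0 B=1 C=5)
  6. pour(B -> A) -> (A=1 B=0 C=5)
  7. pour(C -> B) -> (A=1 B=5 C=0)
  8. pour(A -> C) -> (A=0 B=5 C=1)
  9. fill(A) -> (A=3 B=5 C=1)
Target reached → yes.

Answer: yes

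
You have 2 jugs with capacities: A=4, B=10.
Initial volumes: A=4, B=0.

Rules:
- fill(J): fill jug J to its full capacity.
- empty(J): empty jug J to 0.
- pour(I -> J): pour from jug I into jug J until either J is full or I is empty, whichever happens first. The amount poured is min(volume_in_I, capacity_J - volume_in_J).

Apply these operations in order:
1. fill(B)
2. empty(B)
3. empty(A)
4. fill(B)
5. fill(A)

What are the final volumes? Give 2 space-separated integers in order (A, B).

Answer: 4 10

Derivation:
Step 1: fill(B) -> (A=4 B=10)
Step 2: empty(B) -> (A=4 B=0)
Step 3: empty(A) -> (A=0 B=0)
Step 4: fill(B) -> (A=0 B=10)
Step 5: fill(A) -> (A=4 B=10)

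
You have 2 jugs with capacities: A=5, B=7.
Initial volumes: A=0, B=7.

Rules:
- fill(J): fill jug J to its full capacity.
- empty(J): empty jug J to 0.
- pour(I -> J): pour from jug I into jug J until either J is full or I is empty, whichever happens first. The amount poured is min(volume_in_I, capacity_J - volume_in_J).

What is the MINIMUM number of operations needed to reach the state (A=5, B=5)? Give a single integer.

Answer: 4

Derivation:
BFS from (A=0, B=7). One shortest path:
  1. fill(A) -> (A=5 B=7)
  2. empty(B) -> (A=5 B=0)
  3. pour(A -> B) -> (A=0 B=5)
  4. fill(A) -> (A=5 B=5)
Reached target in 4 moves.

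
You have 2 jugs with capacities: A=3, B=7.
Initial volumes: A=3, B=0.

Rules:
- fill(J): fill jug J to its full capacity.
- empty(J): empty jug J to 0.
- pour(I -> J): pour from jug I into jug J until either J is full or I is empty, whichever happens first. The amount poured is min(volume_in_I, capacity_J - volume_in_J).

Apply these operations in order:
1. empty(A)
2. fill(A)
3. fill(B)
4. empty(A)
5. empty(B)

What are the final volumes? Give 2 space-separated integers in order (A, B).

Answer: 0 0

Derivation:
Step 1: empty(A) -> (A=0 B=0)
Step 2: fill(A) -> (A=3 B=0)
Step 3: fill(B) -> (A=3 B=7)
Step 4: empty(A) -> (A=0 B=7)
Step 5: empty(B) -> (A=0 B=0)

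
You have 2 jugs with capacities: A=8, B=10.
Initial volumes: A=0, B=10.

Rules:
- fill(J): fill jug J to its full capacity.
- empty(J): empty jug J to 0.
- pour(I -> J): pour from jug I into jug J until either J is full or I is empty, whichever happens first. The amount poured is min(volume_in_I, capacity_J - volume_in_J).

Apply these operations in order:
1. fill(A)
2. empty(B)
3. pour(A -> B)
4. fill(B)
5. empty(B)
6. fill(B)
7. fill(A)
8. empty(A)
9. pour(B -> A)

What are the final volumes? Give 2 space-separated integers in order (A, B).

Step 1: fill(A) -> (A=8 B=10)
Step 2: empty(B) -> (A=8 B=0)
Step 3: pour(A -> B) -> (A=0 B=8)
Step 4: fill(B) -> (A=0 B=10)
Step 5: empty(B) -> (A=0 B=0)
Step 6: fill(B) -> (A=0 B=10)
Step 7: fill(A) -> (A=8 B=10)
Step 8: empty(A) -> (A=0 B=10)
Step 9: pour(B -> A) -> (A=8 B=2)

Answer: 8 2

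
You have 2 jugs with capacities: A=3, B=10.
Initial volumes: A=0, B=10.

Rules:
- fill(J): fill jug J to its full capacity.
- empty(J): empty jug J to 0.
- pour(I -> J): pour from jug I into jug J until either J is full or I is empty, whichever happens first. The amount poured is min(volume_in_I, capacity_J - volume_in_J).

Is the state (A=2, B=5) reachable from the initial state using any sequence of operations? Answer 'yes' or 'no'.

Answer: no

Derivation:
BFS explored all 26 reachable states.
Reachable set includes: (0,0), (0,1), (0,2), (0,3), (0,4), (0,5), (0,6), (0,7), (0,8), (0,9), (0,10), (1,0) ...
Target (A=2, B=5) not in reachable set → no.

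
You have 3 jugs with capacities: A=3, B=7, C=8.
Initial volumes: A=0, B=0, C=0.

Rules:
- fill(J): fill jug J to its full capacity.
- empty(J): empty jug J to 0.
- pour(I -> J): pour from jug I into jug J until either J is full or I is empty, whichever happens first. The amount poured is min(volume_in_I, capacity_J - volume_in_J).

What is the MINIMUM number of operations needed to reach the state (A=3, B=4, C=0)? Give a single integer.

BFS from (A=0, B=0, C=0). One shortest path:
  1. fill(B) -> (A=0 B=7 C=0)
  2. pour(B -> A) -> (A=3 B=4 C=0)
Reached target in 2 moves.

Answer: 2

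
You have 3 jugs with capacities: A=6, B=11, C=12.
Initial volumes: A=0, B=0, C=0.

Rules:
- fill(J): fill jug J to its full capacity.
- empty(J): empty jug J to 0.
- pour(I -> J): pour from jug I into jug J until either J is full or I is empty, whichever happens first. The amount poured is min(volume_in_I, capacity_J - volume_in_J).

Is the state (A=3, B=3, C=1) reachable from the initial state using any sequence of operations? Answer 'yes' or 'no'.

BFS explored all 542 reachable states.
Reachable set includes: (0,0,0), (0,0,1), (0,0,2), (0,0,3), (0,0,4), (0,0,5), (0,0,6), (0,0,7), (0,0,8), (0,0,9), (0,0,10), (0,0,11) ...
Target (A=3, B=3, C=1) not in reachable set → no.

Answer: no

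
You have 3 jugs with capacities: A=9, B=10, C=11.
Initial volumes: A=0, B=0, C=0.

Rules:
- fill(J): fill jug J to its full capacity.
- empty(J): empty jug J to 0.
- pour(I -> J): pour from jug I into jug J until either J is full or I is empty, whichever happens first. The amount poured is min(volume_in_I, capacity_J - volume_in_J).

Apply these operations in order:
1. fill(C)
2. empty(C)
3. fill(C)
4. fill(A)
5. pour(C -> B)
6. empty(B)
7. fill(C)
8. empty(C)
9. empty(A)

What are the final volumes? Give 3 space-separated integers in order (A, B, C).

Step 1: fill(C) -> (A=0 B=0 C=11)
Step 2: empty(C) -> (A=0 B=0 C=0)
Step 3: fill(C) -> (A=0 B=0 C=11)
Step 4: fill(A) -> (A=9 B=0 C=11)
Step 5: pour(C -> B) -> (A=9 B=10 C=1)
Step 6: empty(B) -> (A=9 B=0 C=1)
Step 7: fill(C) -> (A=9 B=0 C=11)
Step 8: empty(C) -> (A=9 B=0 C=0)
Step 9: empty(A) -> (A=0 B=0 C=0)

Answer: 0 0 0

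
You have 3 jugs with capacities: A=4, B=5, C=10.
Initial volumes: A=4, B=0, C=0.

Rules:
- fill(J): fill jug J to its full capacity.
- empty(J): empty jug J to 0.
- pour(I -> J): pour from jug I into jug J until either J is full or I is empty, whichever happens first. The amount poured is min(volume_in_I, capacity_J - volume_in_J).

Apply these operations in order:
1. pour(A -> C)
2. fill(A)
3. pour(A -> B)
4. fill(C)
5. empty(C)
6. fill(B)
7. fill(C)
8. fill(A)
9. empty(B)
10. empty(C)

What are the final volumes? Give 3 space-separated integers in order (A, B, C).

Answer: 4 0 0

Derivation:
Step 1: pour(A -> C) -> (A=0 B=0 C=4)
Step 2: fill(A) -> (A=4 B=0 C=4)
Step 3: pour(A -> B) -> (A=0 B=4 C=4)
Step 4: fill(C) -> (A=0 B=4 C=10)
Step 5: empty(C) -> (A=0 B=4 C=0)
Step 6: fill(B) -> (A=0 B=5 C=0)
Step 7: fill(C) -> (A=0 B=5 C=10)
Step 8: fill(A) -> (A=4 B=5 C=10)
Step 9: empty(B) -> (A=4 B=0 C=10)
Step 10: empty(C) -> (A=4 B=0 C=0)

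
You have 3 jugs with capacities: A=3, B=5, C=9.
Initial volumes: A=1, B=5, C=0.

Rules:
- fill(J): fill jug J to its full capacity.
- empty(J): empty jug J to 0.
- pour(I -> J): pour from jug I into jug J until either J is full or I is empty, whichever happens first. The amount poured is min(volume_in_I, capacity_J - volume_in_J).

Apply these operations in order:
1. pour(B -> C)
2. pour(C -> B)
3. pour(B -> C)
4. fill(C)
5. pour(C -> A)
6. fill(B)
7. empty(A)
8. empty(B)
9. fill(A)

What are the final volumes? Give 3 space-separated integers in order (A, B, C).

Step 1: pour(B -> C) -> (A=1 B=0 C=5)
Step 2: pour(C -> B) -> (A=1 B=5 C=0)
Step 3: pour(B -> C) -> (A=1 B=0 C=5)
Step 4: fill(C) -> (A=1 B=0 C=9)
Step 5: pour(C -> A) -> (A=3 B=0 C=7)
Step 6: fill(B) -> (A=3 B=5 C=7)
Step 7: empty(A) -> (A=0 B=5 C=7)
Step 8: empty(B) -> (A=0 B=0 C=7)
Step 9: fill(A) -> (A=3 B=0 C=7)

Answer: 3 0 7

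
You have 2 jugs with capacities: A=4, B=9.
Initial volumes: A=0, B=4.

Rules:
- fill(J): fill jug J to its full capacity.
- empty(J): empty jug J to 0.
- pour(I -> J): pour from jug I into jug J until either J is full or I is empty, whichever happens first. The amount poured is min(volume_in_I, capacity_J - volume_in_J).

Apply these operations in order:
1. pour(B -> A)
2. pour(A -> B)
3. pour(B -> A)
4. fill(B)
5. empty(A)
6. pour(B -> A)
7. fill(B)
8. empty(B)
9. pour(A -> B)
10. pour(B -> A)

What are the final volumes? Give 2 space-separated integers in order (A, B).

Answer: 4 0

Derivation:
Step 1: pour(B -> A) -> (A=4 B=0)
Step 2: pour(A -> B) -> (A=0 B=4)
Step 3: pour(B -> A) -> (A=4 B=0)
Step 4: fill(B) -> (A=4 B=9)
Step 5: empty(A) -> (A=0 B=9)
Step 6: pour(B -> A) -> (A=4 B=5)
Step 7: fill(B) -> (A=4 B=9)
Step 8: empty(B) -> (A=4 B=0)
Step 9: pour(A -> B) -> (A=0 B=4)
Step 10: pour(B -> A) -> (A=4 B=0)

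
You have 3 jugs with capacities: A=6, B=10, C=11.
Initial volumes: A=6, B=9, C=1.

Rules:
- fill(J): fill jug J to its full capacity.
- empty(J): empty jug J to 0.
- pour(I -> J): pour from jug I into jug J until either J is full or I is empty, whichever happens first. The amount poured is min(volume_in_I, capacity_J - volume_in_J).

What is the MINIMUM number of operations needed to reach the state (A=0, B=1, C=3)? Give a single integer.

BFS from (A=6, B=9, C=1). One shortest path:
  1. empty(A) -> (A=0 B=9 C=1)
  2. pour(B -> A) -> (A=6 B=3 C=1)
  3. empty(A) -> (A=0 B=3 C=1)
  4. pour(B -> A) -> (A=3 B=0 C=1)
  5. pour(C -> B) -> (A=3 B=1 C=0)
  6. pour(A -> C) -> (A=0 B=1 C=3)
Reached target in 6 moves.

Answer: 6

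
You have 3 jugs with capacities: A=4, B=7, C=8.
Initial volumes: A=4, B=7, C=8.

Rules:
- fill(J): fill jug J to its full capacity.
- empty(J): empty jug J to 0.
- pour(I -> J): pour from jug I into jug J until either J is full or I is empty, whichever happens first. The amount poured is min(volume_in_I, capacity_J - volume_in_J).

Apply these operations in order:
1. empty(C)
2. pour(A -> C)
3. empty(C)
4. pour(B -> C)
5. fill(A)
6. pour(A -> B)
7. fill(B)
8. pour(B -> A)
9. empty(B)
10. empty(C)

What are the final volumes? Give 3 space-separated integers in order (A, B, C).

Answer: 4 0 0

Derivation:
Step 1: empty(C) -> (A=4 B=7 C=0)
Step 2: pour(A -> C) -> (A=0 B=7 C=4)
Step 3: empty(C) -> (A=0 B=7 C=0)
Step 4: pour(B -> C) -> (A=0 B=0 C=7)
Step 5: fill(A) -> (A=4 B=0 C=7)
Step 6: pour(A -> B) -> (A=0 B=4 C=7)
Step 7: fill(B) -> (A=0 B=7 C=7)
Step 8: pour(B -> A) -> (A=4 B=3 C=7)
Step 9: empty(B) -> (A=4 B=0 C=7)
Step 10: empty(C) -> (A=4 B=0 C=0)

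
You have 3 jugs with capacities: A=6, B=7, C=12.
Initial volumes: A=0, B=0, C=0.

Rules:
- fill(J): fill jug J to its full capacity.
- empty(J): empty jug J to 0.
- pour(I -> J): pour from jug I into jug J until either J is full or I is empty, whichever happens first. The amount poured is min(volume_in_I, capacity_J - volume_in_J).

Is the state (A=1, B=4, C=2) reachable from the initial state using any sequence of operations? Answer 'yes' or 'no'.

Answer: no

Derivation:
BFS explored all 398 reachable states.
Reachable set includes: (0,0,0), (0,0,1), (0,0,2), (0,0,3), (0,0,4), (0,0,5), (0,0,6), (0,0,7), (0,0,8), (0,0,9), (0,0,10), (0,0,11) ...
Target (A=1, B=4, C=2) not in reachable set → no.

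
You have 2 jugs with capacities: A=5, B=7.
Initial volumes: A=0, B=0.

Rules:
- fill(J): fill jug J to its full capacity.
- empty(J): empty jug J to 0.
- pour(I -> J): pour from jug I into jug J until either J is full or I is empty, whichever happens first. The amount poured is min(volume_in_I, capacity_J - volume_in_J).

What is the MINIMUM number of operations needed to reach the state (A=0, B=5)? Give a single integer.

Answer: 2

Derivation:
BFS from (A=0, B=0). One shortest path:
  1. fill(A) -> (A=5 B=0)
  2. pour(A -> B) -> (A=0 B=5)
Reached target in 2 moves.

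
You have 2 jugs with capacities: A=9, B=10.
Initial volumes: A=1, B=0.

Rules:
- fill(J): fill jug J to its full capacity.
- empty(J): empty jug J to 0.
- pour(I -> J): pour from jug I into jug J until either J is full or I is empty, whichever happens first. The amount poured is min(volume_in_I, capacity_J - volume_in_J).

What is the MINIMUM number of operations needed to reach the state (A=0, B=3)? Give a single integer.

BFS from (A=1, B=0). One shortest path:
  1. fill(B) -> (A=1 B=10)
  2. pour(B -> A) -> (A=9 B=2)
  3. empty(A) -> (A=0 B=2)
  4. pour(B -> A) -> (A=2 B=0)
  5. fill(B) -> (A=2 B=10)
  6. pour(B -> A) -> (A=9 B=3)
  7. empty(A) -> (A=0 B=3)
Reached target in 7 moves.

Answer: 7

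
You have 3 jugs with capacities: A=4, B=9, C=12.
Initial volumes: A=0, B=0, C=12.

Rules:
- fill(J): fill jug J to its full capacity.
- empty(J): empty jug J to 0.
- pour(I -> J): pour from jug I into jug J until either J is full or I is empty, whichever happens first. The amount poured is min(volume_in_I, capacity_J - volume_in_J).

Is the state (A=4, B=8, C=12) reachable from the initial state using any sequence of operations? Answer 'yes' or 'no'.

BFS from (A=0, B=0, C=12):
  1. pour(C -> A) -> (A=4 B=0 C=8)
  2. pour(C -> B) -> (A=4 B=8 C=0)
  3. fill(C) -> (A=4 B=8 C=12)
Target reached → yes.

Answer: yes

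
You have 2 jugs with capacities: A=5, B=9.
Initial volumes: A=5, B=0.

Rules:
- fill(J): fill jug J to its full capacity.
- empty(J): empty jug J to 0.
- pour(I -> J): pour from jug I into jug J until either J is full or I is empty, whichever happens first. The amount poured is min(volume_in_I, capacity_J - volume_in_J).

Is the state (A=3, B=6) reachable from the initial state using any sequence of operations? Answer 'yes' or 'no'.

BFS explored all 28 reachable states.
Reachable set includes: (0,0), (0,1), (0,2), (0,3), (0,4), (0,5), (0,6), (0,7), (0,8), (0,9), (1,0), (1,9) ...
Target (A=3, B=6) not in reachable set → no.

Answer: no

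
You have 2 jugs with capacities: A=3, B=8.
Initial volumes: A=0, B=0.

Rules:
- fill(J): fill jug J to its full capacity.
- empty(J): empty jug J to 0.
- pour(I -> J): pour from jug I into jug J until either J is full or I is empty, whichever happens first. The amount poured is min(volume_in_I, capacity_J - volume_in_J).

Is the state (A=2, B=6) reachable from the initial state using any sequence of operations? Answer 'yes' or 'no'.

Answer: no

Derivation:
BFS explored all 22 reachable states.
Reachable set includes: (0,0), (0,1), (0,2), (0,3), (0,4), (0,5), (0,6), (0,7), (0,8), (1,0), (1,8), (2,0) ...
Target (A=2, B=6) not in reachable set → no.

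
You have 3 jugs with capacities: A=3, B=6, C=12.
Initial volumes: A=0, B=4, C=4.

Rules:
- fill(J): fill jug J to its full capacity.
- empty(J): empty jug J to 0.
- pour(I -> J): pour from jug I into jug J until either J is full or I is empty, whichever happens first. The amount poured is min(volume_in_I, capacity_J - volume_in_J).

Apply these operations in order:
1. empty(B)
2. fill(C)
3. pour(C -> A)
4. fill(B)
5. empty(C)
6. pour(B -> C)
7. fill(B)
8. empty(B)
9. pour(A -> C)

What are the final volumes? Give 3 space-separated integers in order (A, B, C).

Step 1: empty(B) -> (A=0 B=0 C=4)
Step 2: fill(C) -> (A=0 B=0 C=12)
Step 3: pour(C -> A) -> (A=3 B=0 C=9)
Step 4: fill(B) -> (A=3 B=6 C=9)
Step 5: empty(C) -> (A=3 B=6 C=0)
Step 6: pour(B -> C) -> (A=3 B=0 C=6)
Step 7: fill(B) -> (A=3 B=6 C=6)
Step 8: empty(B) -> (A=3 B=0 C=6)
Step 9: pour(A -> C) -> (A=0 B=0 C=9)

Answer: 0 0 9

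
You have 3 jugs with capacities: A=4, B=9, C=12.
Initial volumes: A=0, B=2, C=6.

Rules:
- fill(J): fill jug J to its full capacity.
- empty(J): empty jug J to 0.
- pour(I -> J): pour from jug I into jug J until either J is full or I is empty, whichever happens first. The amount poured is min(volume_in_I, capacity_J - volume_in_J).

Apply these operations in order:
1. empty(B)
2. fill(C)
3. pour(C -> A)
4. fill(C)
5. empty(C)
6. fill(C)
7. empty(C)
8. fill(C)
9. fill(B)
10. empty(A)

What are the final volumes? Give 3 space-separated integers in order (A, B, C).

Step 1: empty(B) -> (A=0 B=0 C=6)
Step 2: fill(C) -> (A=0 B=0 C=12)
Step 3: pour(C -> A) -> (A=4 B=0 C=8)
Step 4: fill(C) -> (A=4 B=0 C=12)
Step 5: empty(C) -> (A=4 B=0 C=0)
Step 6: fill(C) -> (A=4 B=0 C=12)
Step 7: empty(C) -> (A=4 B=0 C=0)
Step 8: fill(C) -> (A=4 B=0 C=12)
Step 9: fill(B) -> (A=4 B=9 C=12)
Step 10: empty(A) -> (A=0 B=9 C=12)

Answer: 0 9 12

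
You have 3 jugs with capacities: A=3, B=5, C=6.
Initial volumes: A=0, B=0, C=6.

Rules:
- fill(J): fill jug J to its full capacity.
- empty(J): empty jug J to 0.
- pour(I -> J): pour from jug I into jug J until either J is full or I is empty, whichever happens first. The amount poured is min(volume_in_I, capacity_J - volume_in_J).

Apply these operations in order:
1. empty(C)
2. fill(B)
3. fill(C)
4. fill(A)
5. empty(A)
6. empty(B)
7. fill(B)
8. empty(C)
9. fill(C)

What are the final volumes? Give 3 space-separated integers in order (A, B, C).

Answer: 0 5 6

Derivation:
Step 1: empty(C) -> (A=0 B=0 C=0)
Step 2: fill(B) -> (A=0 B=5 C=0)
Step 3: fill(C) -> (A=0 B=5 C=6)
Step 4: fill(A) -> (A=3 B=5 C=6)
Step 5: empty(A) -> (A=0 B=5 C=6)
Step 6: empty(B) -> (A=0 B=0 C=6)
Step 7: fill(B) -> (A=0 B=5 C=6)
Step 8: empty(C) -> (A=0 B=5 C=0)
Step 9: fill(C) -> (A=0 B=5 C=6)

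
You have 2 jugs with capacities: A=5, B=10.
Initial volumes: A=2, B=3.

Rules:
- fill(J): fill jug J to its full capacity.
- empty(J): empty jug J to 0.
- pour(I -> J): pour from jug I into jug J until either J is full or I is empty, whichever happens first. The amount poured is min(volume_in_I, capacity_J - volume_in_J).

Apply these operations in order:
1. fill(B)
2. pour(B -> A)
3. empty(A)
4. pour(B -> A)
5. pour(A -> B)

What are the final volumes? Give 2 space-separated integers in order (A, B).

Step 1: fill(B) -> (A=2 B=10)
Step 2: pour(B -> A) -> (A=5 B=7)
Step 3: empty(A) -> (A=0 B=7)
Step 4: pour(B -> A) -> (A=5 B=2)
Step 5: pour(A -> B) -> (A=0 B=7)

Answer: 0 7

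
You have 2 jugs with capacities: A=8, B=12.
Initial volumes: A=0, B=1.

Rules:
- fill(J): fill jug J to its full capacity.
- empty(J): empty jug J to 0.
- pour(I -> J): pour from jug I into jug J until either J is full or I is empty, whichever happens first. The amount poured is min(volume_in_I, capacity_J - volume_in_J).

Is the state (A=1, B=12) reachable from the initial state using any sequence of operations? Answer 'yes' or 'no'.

BFS from (A=0, B=1):
  1. pour(B -> A) -> (A=1 B=0)
  2. fill(B) -> (A=1 B=12)
Target reached → yes.

Answer: yes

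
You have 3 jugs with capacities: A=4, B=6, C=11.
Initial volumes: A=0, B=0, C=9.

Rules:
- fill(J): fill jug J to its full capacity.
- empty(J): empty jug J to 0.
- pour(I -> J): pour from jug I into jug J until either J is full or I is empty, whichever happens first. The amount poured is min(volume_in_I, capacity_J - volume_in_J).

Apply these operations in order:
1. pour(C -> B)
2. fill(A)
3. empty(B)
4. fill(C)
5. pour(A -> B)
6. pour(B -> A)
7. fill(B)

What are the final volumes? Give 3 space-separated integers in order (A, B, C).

Answer: 4 6 11

Derivation:
Step 1: pour(C -> B) -> (A=0 B=6 C=3)
Step 2: fill(A) -> (A=4 B=6 C=3)
Step 3: empty(B) -> (A=4 B=0 C=3)
Step 4: fill(C) -> (A=4 B=0 C=11)
Step 5: pour(A -> B) -> (A=0 B=4 C=11)
Step 6: pour(B -> A) -> (A=4 B=0 C=11)
Step 7: fill(B) -> (A=4 B=6 C=11)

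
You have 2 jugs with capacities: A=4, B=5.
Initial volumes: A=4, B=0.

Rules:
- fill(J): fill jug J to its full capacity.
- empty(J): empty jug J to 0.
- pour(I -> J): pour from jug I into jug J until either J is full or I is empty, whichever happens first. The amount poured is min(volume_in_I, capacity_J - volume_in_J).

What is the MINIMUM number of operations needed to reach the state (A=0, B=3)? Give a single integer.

Answer: 5

Derivation:
BFS from (A=4, B=0). One shortest path:
  1. pour(A -> B) -> (A=0 B=4)
  2. fill(A) -> (A=4 B=4)
  3. pour(A -> B) -> (A=3 B=5)
  4. empty(B) -> (A=3 B=0)
  5. pour(A -> B) -> (A=0 B=3)
Reached target in 5 moves.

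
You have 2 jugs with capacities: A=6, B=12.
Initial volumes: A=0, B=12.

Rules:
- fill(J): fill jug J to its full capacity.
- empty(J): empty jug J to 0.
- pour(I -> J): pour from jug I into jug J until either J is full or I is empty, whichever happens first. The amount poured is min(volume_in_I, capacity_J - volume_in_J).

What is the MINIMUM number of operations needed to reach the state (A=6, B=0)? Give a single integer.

BFS from (A=0, B=12). One shortest path:
  1. fill(A) -> (A=6 B=12)
  2. empty(B) -> (A=6 B=0)
Reached target in 2 moves.

Answer: 2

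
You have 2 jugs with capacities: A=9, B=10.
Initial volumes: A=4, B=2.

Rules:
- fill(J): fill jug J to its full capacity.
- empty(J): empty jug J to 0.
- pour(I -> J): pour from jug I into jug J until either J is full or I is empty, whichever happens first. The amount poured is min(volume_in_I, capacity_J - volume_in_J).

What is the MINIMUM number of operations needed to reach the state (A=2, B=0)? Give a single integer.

BFS from (A=4, B=2). One shortest path:
  1. empty(A) -> (A=0 B=2)
  2. pour(B -> A) -> (A=2 B=0)
Reached target in 2 moves.

Answer: 2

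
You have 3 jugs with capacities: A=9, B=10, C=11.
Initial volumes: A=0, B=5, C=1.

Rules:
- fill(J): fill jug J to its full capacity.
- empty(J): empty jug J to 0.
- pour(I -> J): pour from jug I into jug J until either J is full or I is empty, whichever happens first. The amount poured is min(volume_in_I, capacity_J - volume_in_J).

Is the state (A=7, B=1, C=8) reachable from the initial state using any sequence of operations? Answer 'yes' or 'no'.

BFS explored all 600 reachable states.
Reachable set includes: (0,0,0), (0,0,1), (0,0,2), (0,0,3), (0,0,4), (0,0,5), (0,0,6), (0,0,7), (0,0,8), (0,0,9), (0,0,10), (0,0,11) ...
Target (A=7, B=1, C=8) not in reachable set → no.

Answer: no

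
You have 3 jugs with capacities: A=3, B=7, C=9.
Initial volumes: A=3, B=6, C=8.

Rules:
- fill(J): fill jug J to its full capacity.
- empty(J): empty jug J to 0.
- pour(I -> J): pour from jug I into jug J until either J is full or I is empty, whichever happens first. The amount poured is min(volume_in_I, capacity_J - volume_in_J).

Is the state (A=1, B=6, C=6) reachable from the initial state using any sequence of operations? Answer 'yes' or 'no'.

Answer: no

Derivation:
BFS explored all 224 reachable states.
Reachable set includes: (0,0,0), (0,0,1), (0,0,2), (0,0,3), (0,0,4), (0,0,5), (0,0,6), (0,0,7), (0,0,8), (0,0,9), (0,1,0), (0,1,1) ...
Target (A=1, B=6, C=6) not in reachable set → no.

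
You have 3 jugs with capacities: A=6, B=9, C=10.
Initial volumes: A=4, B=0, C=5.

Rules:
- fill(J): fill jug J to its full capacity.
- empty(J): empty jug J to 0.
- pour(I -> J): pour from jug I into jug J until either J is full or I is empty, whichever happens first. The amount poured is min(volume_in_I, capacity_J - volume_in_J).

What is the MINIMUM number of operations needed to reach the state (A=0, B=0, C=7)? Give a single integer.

BFS from (A=4, B=0, C=5). One shortest path:
  1. fill(A) -> (A=6 B=0 C=5)
  2. fill(C) -> (A=6 B=0 C=10)
  3. pour(A -> B) -> (A=0 B=6 C=10)
  4. pour(C -> B) -> (A=0 B=9 C=7)
  5. empty(B) -> (A=0 B=0 C=7)
Reached target in 5 moves.

Answer: 5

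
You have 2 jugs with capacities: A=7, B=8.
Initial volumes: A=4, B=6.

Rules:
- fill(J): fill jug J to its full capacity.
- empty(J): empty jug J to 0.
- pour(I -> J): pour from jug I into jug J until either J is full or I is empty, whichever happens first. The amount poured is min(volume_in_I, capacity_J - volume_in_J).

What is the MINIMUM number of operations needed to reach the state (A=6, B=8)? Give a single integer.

Answer: 3

Derivation:
BFS from (A=4, B=6). One shortest path:
  1. empty(A) -> (A=0 B=6)
  2. pour(B -> A) -> (A=6 B=0)
  3. fill(B) -> (A=6 B=8)
Reached target in 3 moves.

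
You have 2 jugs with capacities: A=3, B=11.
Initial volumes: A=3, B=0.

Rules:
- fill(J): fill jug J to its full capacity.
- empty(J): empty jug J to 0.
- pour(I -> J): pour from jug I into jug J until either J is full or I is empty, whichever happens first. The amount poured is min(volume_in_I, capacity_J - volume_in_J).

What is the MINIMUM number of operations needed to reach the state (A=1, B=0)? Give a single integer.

Answer: 8

Derivation:
BFS from (A=3, B=0). One shortest path:
  1. pour(A -> B) -> (A=0 B=3)
  2. fill(A) -> (A=3 B=3)
  3. pour(A -> B) -> (A=0 B=6)
  4. fill(A) -> (A=3 B=6)
  5. pour(A -> B) -> (A=0 B=9)
  6. fill(A) -> (A=3 B=9)
  7. pour(A -> B) -> (A=1 B=11)
  8. empty(B) -> (A=1 B=0)
Reached target in 8 moves.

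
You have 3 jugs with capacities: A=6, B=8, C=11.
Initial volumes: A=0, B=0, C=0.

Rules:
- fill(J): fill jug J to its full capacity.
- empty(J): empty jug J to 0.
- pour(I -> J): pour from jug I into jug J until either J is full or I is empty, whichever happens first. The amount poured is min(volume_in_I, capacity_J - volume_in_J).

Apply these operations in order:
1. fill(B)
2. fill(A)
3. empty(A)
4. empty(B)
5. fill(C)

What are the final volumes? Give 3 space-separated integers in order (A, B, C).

Answer: 0 0 11

Derivation:
Step 1: fill(B) -> (A=0 B=8 C=0)
Step 2: fill(A) -> (A=6 B=8 C=0)
Step 3: empty(A) -> (A=0 B=8 C=0)
Step 4: empty(B) -> (A=0 B=0 C=0)
Step 5: fill(C) -> (A=0 B=0 C=11)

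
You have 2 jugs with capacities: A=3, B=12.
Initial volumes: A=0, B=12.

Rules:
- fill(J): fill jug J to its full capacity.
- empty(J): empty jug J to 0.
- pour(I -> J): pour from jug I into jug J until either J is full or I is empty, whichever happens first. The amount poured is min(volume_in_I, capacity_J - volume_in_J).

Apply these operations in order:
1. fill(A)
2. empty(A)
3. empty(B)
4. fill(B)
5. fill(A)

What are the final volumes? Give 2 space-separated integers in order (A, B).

Answer: 3 12

Derivation:
Step 1: fill(A) -> (A=3 B=12)
Step 2: empty(A) -> (A=0 B=12)
Step 3: empty(B) -> (A=0 B=0)
Step 4: fill(B) -> (A=0 B=12)
Step 5: fill(A) -> (A=3 B=12)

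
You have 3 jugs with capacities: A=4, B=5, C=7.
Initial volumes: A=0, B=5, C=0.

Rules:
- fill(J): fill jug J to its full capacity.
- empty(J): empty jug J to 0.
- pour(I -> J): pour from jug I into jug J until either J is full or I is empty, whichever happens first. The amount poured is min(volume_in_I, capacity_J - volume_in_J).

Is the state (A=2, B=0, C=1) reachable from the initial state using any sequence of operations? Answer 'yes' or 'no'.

Answer: yes

Derivation:
BFS from (A=0, B=5, C=0):
  1. pour(B -> C) -> (A=0 B=0 C=5)
  2. fill(B) -> (A=0 B=5 C=5)
  3. pour(B -> A) -> (A=4 B=1 C=5)
  4. pour(A -> C) -> (A=2 B=1 C=7)
  5. empty(C) -> (A=2 B=1 C=0)
  6. pour(B -> C) -> (A=2 B=0 C=1)
Target reached → yes.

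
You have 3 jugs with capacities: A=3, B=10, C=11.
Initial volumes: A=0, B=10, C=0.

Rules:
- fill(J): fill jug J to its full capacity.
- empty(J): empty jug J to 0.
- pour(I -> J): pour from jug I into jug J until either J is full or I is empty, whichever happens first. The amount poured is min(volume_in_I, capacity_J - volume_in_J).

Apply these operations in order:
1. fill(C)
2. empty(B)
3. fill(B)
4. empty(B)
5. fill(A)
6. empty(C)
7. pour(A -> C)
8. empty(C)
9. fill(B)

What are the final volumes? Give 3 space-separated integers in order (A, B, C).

Step 1: fill(C) -> (A=0 B=10 C=11)
Step 2: empty(B) -> (A=0 B=0 C=11)
Step 3: fill(B) -> (A=0 B=10 C=11)
Step 4: empty(B) -> (A=0 B=0 C=11)
Step 5: fill(A) -> (A=3 B=0 C=11)
Step 6: empty(C) -> (A=3 B=0 C=0)
Step 7: pour(A -> C) -> (A=0 B=0 C=3)
Step 8: empty(C) -> (A=0 B=0 C=0)
Step 9: fill(B) -> (A=0 B=10 C=0)

Answer: 0 10 0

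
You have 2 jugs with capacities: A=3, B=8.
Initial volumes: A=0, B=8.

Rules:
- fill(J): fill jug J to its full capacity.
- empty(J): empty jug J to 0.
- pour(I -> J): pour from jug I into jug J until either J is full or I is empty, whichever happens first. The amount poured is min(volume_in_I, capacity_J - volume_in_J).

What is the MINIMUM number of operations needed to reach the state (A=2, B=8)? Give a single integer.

BFS from (A=0, B=8). One shortest path:
  1. pour(B -> A) -> (A=3 B=5)
  2. empty(A) -> (A=0 B=5)
  3. pour(B -> A) -> (A=3 B=2)
  4. empty(A) -> (A=0 B=2)
  5. pour(B -> A) -> (A=2 B=0)
  6. fill(B) -> (A=2 B=8)
Reached target in 6 moves.

Answer: 6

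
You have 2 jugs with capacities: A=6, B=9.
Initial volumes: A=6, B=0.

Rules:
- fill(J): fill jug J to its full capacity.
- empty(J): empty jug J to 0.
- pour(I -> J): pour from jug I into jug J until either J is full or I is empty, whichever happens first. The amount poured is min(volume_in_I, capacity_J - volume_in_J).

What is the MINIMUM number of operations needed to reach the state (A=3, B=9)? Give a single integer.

Answer: 3

Derivation:
BFS from (A=6, B=0). One shortest path:
  1. pour(A -> B) -> (A=0 B=6)
  2. fill(A) -> (A=6 B=6)
  3. pour(A -> B) -> (A=3 B=9)
Reached target in 3 moves.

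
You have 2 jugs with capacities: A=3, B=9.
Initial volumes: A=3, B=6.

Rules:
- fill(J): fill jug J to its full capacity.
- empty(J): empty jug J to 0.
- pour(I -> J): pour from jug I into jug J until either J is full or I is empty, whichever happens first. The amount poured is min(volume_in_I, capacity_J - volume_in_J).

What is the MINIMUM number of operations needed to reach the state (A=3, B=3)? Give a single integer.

Answer: 2

Derivation:
BFS from (A=3, B=6). One shortest path:
  1. empty(A) -> (A=0 B=6)
  2. pour(B -> A) -> (A=3 B=3)
Reached target in 2 moves.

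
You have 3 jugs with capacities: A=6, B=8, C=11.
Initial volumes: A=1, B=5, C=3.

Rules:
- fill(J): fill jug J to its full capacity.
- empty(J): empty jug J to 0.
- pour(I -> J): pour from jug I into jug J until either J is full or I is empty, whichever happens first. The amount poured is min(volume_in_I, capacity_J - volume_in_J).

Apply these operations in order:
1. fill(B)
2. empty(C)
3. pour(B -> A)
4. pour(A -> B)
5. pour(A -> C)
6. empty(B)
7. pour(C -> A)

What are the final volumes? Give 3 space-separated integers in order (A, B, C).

Answer: 1 0 0

Derivation:
Step 1: fill(B) -> (A=1 B=8 C=3)
Step 2: empty(C) -> (A=1 B=8 C=0)
Step 3: pour(B -> A) -> (A=6 B=3 C=0)
Step 4: pour(A -> B) -> (A=1 B=8 C=0)
Step 5: pour(A -> C) -> (A=0 B=8 C=1)
Step 6: empty(B) -> (A=0 B=0 C=1)
Step 7: pour(C -> A) -> (A=1 B=0 C=0)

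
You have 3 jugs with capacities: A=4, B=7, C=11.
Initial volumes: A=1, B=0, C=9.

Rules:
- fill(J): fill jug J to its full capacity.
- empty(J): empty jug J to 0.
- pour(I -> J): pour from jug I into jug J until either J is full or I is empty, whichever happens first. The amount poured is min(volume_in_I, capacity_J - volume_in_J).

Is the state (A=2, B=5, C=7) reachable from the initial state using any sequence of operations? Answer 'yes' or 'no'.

BFS explored all 300 reachable states.
Reachable set includes: (0,0,0), (0,0,1), (0,0,2), (0,0,3), (0,0,4), (0,0,5), (0,0,6), (0,0,7), (0,0,8), (0,0,9), (0,0,10), (0,0,11) ...
Target (A=2, B=5, C=7) not in reachable set → no.

Answer: no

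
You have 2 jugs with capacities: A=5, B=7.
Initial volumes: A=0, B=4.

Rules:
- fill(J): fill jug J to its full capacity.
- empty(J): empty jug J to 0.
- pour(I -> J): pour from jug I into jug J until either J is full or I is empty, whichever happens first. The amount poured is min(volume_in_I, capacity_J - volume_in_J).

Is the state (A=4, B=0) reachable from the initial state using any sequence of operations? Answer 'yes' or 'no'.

BFS from (A=0, B=4):
  1. pour(B -> A) -> (A=4 B=0)
Target reached → yes.

Answer: yes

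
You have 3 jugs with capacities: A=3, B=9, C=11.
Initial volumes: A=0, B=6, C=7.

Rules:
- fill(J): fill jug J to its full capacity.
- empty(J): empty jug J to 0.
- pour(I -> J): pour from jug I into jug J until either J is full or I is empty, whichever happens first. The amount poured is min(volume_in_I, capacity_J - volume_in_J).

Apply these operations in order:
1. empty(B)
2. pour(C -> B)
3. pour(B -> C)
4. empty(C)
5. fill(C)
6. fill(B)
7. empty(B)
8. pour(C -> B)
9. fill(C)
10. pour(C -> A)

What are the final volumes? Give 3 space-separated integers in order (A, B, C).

Step 1: empty(B) -> (A=0 B=0 C=7)
Step 2: pour(C -> B) -> (A=0 B=7 C=0)
Step 3: pour(B -> C) -> (A=0 B=0 C=7)
Step 4: empty(C) -> (A=0 B=0 C=0)
Step 5: fill(C) -> (A=0 B=0 C=11)
Step 6: fill(B) -> (A=0 B=9 C=11)
Step 7: empty(B) -> (A=0 B=0 C=11)
Step 8: pour(C -> B) -> (A=0 B=9 C=2)
Step 9: fill(C) -> (A=0 B=9 C=11)
Step 10: pour(C -> A) -> (A=3 B=9 C=8)

Answer: 3 9 8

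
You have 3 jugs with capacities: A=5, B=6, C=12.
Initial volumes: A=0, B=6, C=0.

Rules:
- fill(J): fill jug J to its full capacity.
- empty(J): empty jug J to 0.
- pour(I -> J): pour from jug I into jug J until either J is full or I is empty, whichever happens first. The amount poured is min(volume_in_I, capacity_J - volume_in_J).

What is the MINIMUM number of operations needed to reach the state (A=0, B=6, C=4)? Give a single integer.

Answer: 6

Derivation:
BFS from (A=0, B=6, C=0). One shortest path:
  1. fill(A) -> (A=5 B=6 C=0)
  2. empty(B) -> (A=5 B=0 C=0)
  3. pour(A -> B) -> (A=0 B=5 C=0)
  4. fill(A) -> (A=5 B=5 C=0)
  5. pour(A -> B) -> (A=4 B=6 C=0)
  6. pour(A -> C) -> (A=0 B=6 C=4)
Reached target in 6 moves.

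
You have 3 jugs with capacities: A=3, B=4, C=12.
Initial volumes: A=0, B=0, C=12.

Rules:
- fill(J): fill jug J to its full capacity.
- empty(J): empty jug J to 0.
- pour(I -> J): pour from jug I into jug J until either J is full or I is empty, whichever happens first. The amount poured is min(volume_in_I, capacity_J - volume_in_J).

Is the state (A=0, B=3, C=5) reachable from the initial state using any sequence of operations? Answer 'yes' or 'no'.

Answer: yes

Derivation:
BFS from (A=0, B=0, C=12):
  1. pour(C -> A) -> (A=3 B=0 C=9)
  2. pour(C -> B) -> (A=3 B=4 C=5)
  3. empty(B) -> (A=3 B=0 C=5)
  4. pour(A -> B) -> (A=0 B=3 C=5)
Target reached → yes.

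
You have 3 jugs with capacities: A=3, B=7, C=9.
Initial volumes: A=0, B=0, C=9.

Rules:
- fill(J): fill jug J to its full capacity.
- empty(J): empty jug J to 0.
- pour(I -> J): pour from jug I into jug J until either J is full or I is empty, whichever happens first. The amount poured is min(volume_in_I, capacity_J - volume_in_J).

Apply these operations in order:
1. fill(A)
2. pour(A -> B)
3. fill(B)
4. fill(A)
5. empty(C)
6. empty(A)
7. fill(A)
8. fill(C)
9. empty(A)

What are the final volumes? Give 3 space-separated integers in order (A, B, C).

Answer: 0 7 9

Derivation:
Step 1: fill(A) -> (A=3 B=0 C=9)
Step 2: pour(A -> B) -> (A=0 B=3 C=9)
Step 3: fill(B) -> (A=0 B=7 C=9)
Step 4: fill(A) -> (A=3 B=7 C=9)
Step 5: empty(C) -> (A=3 B=7 C=0)
Step 6: empty(A) -> (A=0 B=7 C=0)
Step 7: fill(A) -> (A=3 B=7 C=0)
Step 8: fill(C) -> (A=3 B=7 C=9)
Step 9: empty(A) -> (A=0 B=7 C=9)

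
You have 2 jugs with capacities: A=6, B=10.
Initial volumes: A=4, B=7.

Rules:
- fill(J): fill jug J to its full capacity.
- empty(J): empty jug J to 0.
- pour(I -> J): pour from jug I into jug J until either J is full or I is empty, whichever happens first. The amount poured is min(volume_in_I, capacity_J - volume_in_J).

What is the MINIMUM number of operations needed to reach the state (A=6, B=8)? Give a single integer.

BFS from (A=4, B=7). One shortest path:
  1. fill(B) -> (A=4 B=10)
  2. pour(B -> A) -> (A=6 B=8)
Reached target in 2 moves.

Answer: 2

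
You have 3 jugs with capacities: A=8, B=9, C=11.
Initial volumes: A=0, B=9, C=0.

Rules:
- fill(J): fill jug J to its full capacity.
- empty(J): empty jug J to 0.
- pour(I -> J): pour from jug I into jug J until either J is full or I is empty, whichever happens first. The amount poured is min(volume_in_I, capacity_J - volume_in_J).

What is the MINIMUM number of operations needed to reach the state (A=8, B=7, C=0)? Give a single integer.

Answer: 5

Derivation:
BFS from (A=0, B=9, C=0). One shortest path:
  1. fill(A) -> (A=8 B=9 C=0)
  2. pour(B -> C) -> (A=8 B=0 C=9)
  3. fill(B) -> (A=8 B=9 C=9)
  4. pour(B -> C) -> (A=8 B=7 C=11)
  5. empty(C) -> (A=8 B=7 C=0)
Reached target in 5 moves.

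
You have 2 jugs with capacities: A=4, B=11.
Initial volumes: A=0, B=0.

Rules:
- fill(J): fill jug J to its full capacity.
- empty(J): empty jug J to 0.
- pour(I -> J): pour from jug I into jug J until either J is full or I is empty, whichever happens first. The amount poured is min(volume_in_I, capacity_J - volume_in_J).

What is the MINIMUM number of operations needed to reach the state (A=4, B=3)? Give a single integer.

BFS from (A=0, B=0). One shortest path:
  1. fill(B) -> (A=0 B=11)
  2. pour(B -> A) -> (A=4 B=7)
  3. empty(A) -> (A=0 B=7)
  4. pour(B -> A) -> (A=4 B=3)
Reached target in 4 moves.

Answer: 4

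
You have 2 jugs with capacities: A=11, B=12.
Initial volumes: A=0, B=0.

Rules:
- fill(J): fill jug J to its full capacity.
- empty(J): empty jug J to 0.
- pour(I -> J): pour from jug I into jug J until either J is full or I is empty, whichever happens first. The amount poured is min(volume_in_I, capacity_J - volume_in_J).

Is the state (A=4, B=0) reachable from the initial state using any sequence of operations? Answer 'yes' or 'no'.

Answer: yes

Derivation:
BFS from (A=0, B=0):
  1. fill(B) -> (A=0 B=12)
  2. pour(B -> A) -> (A=11 B=1)
  3. empty(A) -> (A=0 B=1)
  4. pour(B -> A) -> (A=1 B=0)
  5. fill(B) -> (A=1 B=12)
  6. pour(B -> A) -> (A=11 B=2)
  7. empty(A) -> (A=0 B=2)
  8. pour(B -> A) -> (A=2 B=0)
  9. fill(B) -> (A=2 B=12)
  10. pour(B -> A) -> (A=11 B=3)
  11. empty(A) -> (A=0 B=3)
  12. pour(B -> A) -> (A=3 B=0)
  13. fill(B) -> (A=3 B=12)
  14. pour(B -> A) -> (A=11 B=4)
  15. empty(A) -> (A=0 B=4)
  16. pour(B -> A) -> (A=4 B=0)
Target reached → yes.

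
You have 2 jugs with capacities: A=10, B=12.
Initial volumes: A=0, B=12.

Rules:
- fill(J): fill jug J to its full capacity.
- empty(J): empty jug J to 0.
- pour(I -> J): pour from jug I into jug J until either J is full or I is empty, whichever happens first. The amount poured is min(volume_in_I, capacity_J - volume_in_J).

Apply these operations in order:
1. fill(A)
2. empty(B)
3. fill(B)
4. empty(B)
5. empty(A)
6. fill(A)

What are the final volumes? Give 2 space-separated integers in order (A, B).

Answer: 10 0

Derivation:
Step 1: fill(A) -> (A=10 B=12)
Step 2: empty(B) -> (A=10 B=0)
Step 3: fill(B) -> (A=10 B=12)
Step 4: empty(B) -> (A=10 B=0)
Step 5: empty(A) -> (A=0 B=0)
Step 6: fill(A) -> (A=10 B=0)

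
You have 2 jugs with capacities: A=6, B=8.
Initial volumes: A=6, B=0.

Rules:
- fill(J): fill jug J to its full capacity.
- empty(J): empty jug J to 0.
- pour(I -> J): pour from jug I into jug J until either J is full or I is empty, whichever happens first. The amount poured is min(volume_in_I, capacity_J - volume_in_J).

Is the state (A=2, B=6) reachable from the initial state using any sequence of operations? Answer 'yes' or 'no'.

Answer: no

Derivation:
BFS explored all 14 reachable states.
Reachable set includes: (0,0), (0,2), (0,4), (0,6), (0,8), (2,0), (2,8), (4,0), (4,8), (6,0), (6,2), (6,4) ...
Target (A=2, B=6) not in reachable set → no.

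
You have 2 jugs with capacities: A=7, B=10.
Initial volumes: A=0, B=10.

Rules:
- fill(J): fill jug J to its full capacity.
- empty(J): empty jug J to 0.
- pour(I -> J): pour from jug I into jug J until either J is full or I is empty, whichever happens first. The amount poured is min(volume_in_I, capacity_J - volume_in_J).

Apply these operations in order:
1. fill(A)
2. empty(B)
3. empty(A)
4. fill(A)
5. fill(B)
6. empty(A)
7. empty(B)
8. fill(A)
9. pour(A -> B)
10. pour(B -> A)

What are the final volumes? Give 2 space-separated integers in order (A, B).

Answer: 7 0

Derivation:
Step 1: fill(A) -> (A=7 B=10)
Step 2: empty(B) -> (A=7 B=0)
Step 3: empty(A) -> (A=0 B=0)
Step 4: fill(A) -> (A=7 B=0)
Step 5: fill(B) -> (A=7 B=10)
Step 6: empty(A) -> (A=0 B=10)
Step 7: empty(B) -> (A=0 B=0)
Step 8: fill(A) -> (A=7 B=0)
Step 9: pour(A -> B) -> (A=0 B=7)
Step 10: pour(B -> A) -> (A=7 B=0)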